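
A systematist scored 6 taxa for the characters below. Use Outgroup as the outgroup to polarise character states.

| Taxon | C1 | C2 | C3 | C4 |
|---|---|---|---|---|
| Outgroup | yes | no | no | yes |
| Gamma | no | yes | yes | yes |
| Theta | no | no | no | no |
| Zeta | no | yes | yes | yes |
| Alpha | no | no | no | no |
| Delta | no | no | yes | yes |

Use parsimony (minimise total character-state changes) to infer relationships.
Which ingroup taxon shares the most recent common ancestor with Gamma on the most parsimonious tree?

Character polarity is set by the outgroup: the derived state is whichever differs from the outgroup's state, so for C1, C4 the derived state is 'no', and for the remaining characters it is 'yes'.
All ingroup taxa share the derived state 'no' for C1; it defines the ingroup but does not resolve relationships within it.
C2 (derived state 'yes') is shared by Gamma and Zeta — a synapomorphy uniting that clade.
Only Delta, Gamma, and Zeta show the derived state 'yes' for C3, supporting them as a clade.
C4 (derived state 'no') is shared by Alpha and Theta — a synapomorphy uniting that clade.
Most parsimonious ingroup topology: (((Gamma,Zeta),Delta),(Theta,Alpha)).
Gamma and Zeta form a cherry on this tree, so they are sister taxa.

Zeta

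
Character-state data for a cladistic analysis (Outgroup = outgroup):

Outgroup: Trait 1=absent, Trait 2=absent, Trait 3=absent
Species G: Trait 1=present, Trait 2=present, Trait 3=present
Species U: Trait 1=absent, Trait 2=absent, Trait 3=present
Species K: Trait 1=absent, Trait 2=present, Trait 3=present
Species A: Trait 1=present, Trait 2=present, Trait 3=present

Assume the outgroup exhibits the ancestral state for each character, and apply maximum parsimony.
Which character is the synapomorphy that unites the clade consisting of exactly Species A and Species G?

The outgroup has state 'absent' for every character, so 'present' is the derived state throughout.
Trait 1: derived state 'present' in Species A and Species G only — synapomorphy for {Species A, Species G}.
Only Species A, Species G, and Species K show the derived state 'present' for Trait 2, supporting them as a clade.
All ingroup taxa share the derived state 'present' for Trait 3; it defines the ingroup but does not resolve relationships within it.
Most parsimonious ingroup topology: (((Species G,Species A),Species K),Species U).
The clade {Species A, Species G} is supported by Trait 1: its derived state 'present' occurs in exactly those taxa and in no other taxon (including the outgroup).

Trait 1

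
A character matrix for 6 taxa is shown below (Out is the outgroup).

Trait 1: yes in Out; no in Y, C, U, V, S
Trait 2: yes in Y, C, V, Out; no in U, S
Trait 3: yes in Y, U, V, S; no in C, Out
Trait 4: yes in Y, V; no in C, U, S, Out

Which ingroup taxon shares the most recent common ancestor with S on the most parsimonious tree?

U

Character polarity is set by the outgroup: the derived state is whichever differs from the outgroup's state, so for Trait 1, Trait 2 the derived state is 'no', and for the remaining characters it is 'yes'.
All ingroup taxa share the derived state 'no' for Trait 1; it defines the ingroup but does not resolve relationships within it.
Trait 2 (derived state 'no') is shared by S and U — a synapomorphy uniting that clade.
Only S, U, V, and Y show the derived state 'yes' for Trait 3, supporting them as a clade.
Trait 4 (derived state 'yes') is shared by V and Y — a synapomorphy uniting that clade.
Most parsimonious ingroup topology: (((U,S),(V,Y)),C).
S and U form a cherry on this tree, so they are sister taxa.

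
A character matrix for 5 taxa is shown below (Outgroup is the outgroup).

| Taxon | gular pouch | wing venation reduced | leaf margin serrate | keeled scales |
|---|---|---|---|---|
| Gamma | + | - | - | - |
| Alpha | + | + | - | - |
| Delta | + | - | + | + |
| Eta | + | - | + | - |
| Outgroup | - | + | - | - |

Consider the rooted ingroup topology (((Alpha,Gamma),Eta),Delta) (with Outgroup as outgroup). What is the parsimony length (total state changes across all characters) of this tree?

6

Map each character onto (((Alpha,Gamma),Eta),Delta) (rooted by Outgroup) and count the minimum state changes it requires (Fitch parsimony):
gular pouch: 1; wing venation reduced: 2; leaf margin serrate: 2; keeled scales: 1.
Total tree length = 6.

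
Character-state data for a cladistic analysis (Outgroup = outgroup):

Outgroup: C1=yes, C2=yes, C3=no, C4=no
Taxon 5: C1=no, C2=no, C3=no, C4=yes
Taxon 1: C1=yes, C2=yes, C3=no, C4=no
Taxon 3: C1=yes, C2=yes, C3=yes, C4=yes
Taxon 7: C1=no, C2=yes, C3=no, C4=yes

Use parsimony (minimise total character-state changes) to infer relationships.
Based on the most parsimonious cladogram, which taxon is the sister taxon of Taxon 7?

Character polarity is set by the outgroup: the derived state is whichever differs from the outgroup's state, so for C1, C2 the derived state is 'no', and for the remaining characters it is 'yes'.
C1: derived state 'no' in Taxon 5 and Taxon 7 only — synapomorphy for {Taxon 5, Taxon 7}.
C2: derived state 'no' in Taxon 5 only — an autapomorphy, so it tells us nothing about relationships among taxa.
C3 (derived state 'yes') is unique to Taxon 3 (autapomorphy; uninformative for grouping).
C4: derived state 'yes' in Taxon 3, Taxon 5, and Taxon 7 only — synapomorphy for {Taxon 3, Taxon 5, Taxon 7}.
Most parsimonious ingroup topology: (((Taxon 5,Taxon 7),Taxon 3),Taxon 1).
Taxon 7 and Taxon 5 form a cherry on this tree, so they are sister taxa.

Taxon 5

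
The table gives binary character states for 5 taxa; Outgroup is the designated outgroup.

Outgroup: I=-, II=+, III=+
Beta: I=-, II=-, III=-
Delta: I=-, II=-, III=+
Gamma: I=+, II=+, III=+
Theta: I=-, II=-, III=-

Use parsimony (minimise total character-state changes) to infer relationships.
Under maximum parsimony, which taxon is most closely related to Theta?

Character polarity is set by the outgroup: the derived state is whichever differs from the outgroup's state, so for II, III the derived state is '-', and for the remaining characters it is '+'.
I: derived state '+' in Gamma only — an autapomorphy, so it tells us nothing about relationships among taxa.
II: derived state '-' in Beta, Delta, and Theta only — synapomorphy for {Beta, Delta, Theta}.
III: derived state '-' in Beta and Theta only — synapomorphy for {Beta, Theta}.
Most parsimonious ingroup topology: (((Beta,Theta),Delta),Gamma).
Theta and Beta form a cherry on this tree, so they are sister taxa.

Beta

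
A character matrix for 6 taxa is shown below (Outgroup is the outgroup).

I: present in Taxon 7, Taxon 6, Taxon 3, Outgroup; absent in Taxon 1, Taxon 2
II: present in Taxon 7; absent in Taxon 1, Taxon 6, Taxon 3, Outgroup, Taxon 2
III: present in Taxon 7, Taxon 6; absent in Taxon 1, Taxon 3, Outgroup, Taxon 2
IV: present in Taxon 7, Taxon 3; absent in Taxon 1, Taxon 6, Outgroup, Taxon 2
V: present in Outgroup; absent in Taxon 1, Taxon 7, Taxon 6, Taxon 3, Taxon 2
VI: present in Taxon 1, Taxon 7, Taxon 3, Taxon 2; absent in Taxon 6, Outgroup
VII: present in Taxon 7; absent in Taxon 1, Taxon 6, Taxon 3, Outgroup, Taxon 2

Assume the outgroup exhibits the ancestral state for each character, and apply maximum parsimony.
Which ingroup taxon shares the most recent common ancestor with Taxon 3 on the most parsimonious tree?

Taxon 7

Character polarity is set by the outgroup: the derived state is whichever differs from the outgroup's state, so for I, V the derived state is 'absent', and for the remaining characters it is 'present'.
Only Taxon 1 and Taxon 2 show the derived state 'absent' for I, supporting them as a clade.
II (derived state 'present') is unique to Taxon 7 (autapomorphy; uninformative for grouping).
III groups Taxon 6 and Taxon 7, which is incompatible with the clades supported by the remaining characters; treating it as convergent (homoplasy) costs fewer steps than any alternative tree.
IV: derived state 'present' in Taxon 3 and Taxon 7 only — synapomorphy for {Taxon 3, Taxon 7}.
V (derived state 'absent') is shared by all ingroup taxa — unites the whole ingroup.
VI: derived state 'present' in Taxon 1, Taxon 2, Taxon 3, and Taxon 7 only — synapomorphy for {Taxon 1, Taxon 2, Taxon 3, Taxon 7}.
VII: derived state 'present' in Taxon 7 only — an autapomorphy, so it tells us nothing about relationships among taxa.
Most parsimonious ingroup topology: (((Taxon 7,Taxon 3),(Taxon 2,Taxon 1)),Taxon 6).
Taxon 3 and Taxon 7 form a cherry on this tree, so they are sister taxa.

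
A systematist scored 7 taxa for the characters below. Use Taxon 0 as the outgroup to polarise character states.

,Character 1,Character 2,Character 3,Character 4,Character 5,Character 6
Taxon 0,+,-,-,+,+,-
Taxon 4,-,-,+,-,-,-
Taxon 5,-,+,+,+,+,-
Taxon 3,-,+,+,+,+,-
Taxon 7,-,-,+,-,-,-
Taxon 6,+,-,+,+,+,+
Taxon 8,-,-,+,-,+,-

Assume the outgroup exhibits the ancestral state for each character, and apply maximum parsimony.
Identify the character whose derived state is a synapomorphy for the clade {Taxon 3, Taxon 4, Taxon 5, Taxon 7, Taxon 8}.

Character polarity is set by the outgroup: the derived state is whichever differs from the outgroup's state, so for Character 1, Character 4, Character 5 the derived state is '-', and for the remaining characters it is '+'.
Character 1: derived state '-' in Taxon 3, Taxon 4, Taxon 5, Taxon 7, and Taxon 8 only — synapomorphy for {Taxon 3, Taxon 4, Taxon 5, Taxon 7, Taxon 8}.
Character 2 (derived state '+') is shared by Taxon 3 and Taxon 5 — a synapomorphy uniting that clade.
All ingroup taxa share the derived state '+' for Character 3; it defines the ingroup but does not resolve relationships within it.
Only Taxon 4, Taxon 7, and Taxon 8 show the derived state '-' for Character 4, supporting them as a clade.
Only Taxon 4 and Taxon 7 show the derived state '-' for Character 5, supporting them as a clade.
Character 6 (derived state '+') is unique to Taxon 6 (autapomorphy; uninformative for grouping).
Most parsimonious ingroup topology: ((((Taxon 4,Taxon 7),Taxon 8),(Taxon 5,Taxon 3)),Taxon 6).
The clade {Taxon 3, Taxon 4, Taxon 5, Taxon 7, Taxon 8} is supported by Character 1: its derived state '-' occurs in exactly those taxa and in no other taxon (including the outgroup).

Character 1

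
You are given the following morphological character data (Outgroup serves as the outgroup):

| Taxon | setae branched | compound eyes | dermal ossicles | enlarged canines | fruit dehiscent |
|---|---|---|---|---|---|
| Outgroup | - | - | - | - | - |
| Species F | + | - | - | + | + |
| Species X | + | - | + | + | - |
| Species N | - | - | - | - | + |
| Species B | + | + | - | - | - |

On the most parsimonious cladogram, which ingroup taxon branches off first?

The outgroup has state '-' for every character, so '+' is the derived state throughout.
setae branched (derived state '+') is shared by Species B, Species F, and Species X — a synapomorphy uniting that clade.
compound eyes: derived state '+' in Species B only — an autapomorphy, so it tells us nothing about relationships among taxa.
dermal ossicles (derived state '+') is unique to Species X (autapomorphy; uninformative for grouping).
Only Species F and Species X show the derived state '+' for enlarged canines, supporting them as a clade.
fruit dehiscent groups Species F and Species N, which is incompatible with the clades supported by the remaining characters; treating it as convergent (homoplasy) costs fewer steps than any alternative tree.
Most parsimonious ingroup topology: (((Species F,Species X),Species B),Species N).
Species N is sister to the clade containing all other ingroup taxa, so it is the earliest-diverging (most basal) ingroup lineage.

Species N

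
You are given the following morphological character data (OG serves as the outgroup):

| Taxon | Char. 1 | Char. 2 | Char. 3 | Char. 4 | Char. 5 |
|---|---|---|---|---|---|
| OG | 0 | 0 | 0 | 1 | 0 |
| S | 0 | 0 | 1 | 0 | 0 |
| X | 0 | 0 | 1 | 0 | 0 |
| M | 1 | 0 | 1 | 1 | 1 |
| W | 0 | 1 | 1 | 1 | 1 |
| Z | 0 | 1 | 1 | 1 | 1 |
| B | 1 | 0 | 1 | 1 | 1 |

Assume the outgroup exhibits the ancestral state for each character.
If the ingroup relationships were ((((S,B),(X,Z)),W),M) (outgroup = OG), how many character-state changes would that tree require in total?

Map each character onto ((((S,B),(X,Z)),W),M) (rooted by OG) and count the minimum state changes it requires (Fitch parsimony):
Char. 1: 2; Char. 2: 2; Char. 3: 1; Char. 4: 2; Char. 5: 3.
Total tree length = 10.

10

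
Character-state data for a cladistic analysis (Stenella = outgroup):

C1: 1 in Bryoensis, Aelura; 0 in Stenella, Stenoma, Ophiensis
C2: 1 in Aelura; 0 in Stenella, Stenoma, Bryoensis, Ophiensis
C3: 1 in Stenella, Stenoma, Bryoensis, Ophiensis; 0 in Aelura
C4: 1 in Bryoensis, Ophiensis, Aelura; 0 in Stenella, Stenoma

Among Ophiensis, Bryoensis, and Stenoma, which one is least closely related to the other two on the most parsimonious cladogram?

Stenoma

Character polarity is set by the outgroup: the derived state is whichever differs from the outgroup's state, so for C3 the derived state is '0', and for the remaining characters it is '1'.
C1: derived state '1' in Aelura and Bryoensis only — synapomorphy for {Aelura, Bryoensis}.
C2: derived state '1' in Aelura only — an autapomorphy, so it tells us nothing about relationships among taxa.
C3: derived state '0' in Aelura only — an autapomorphy, so it tells us nothing about relationships among taxa.
C4: derived state '1' in Aelura, Bryoensis, and Ophiensis only — synapomorphy for {Aelura, Bryoensis, Ophiensis}.
Most parsimonious ingroup topology: (Stenoma,((Bryoensis,Aelura),Ophiensis)).
Ophiensis and Bryoensis share a more recent common ancestor with each other than either does with Stenoma, so Stenoma is the least closely related of the three.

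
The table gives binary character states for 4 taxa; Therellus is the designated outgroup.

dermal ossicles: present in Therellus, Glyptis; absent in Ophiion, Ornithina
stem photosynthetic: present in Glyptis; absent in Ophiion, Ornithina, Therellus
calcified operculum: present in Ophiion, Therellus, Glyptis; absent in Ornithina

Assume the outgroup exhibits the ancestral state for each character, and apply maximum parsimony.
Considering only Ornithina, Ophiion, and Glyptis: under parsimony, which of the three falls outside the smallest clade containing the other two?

Character polarity is set by the outgroup: the derived state is whichever differs from the outgroup's state, so for dermal ossicles, calcified operculum the derived state is 'absent', and for the remaining characters it is 'present'.
Only Ophiion and Ornithina show the derived state 'absent' for dermal ossicles, supporting them as a clade.
stem photosynthetic (derived state 'present') is unique to Glyptis (autapomorphy; uninformative for grouping).
calcified operculum: derived state 'absent' in Ornithina only — an autapomorphy, so it tells us nothing about relationships among taxa.
Most parsimonious ingroup topology: ((Ophiion,Ornithina),Glyptis).
Ornithina and Ophiion share a more recent common ancestor with each other than either does with Glyptis, so Glyptis is the least closely related of the three.

Glyptis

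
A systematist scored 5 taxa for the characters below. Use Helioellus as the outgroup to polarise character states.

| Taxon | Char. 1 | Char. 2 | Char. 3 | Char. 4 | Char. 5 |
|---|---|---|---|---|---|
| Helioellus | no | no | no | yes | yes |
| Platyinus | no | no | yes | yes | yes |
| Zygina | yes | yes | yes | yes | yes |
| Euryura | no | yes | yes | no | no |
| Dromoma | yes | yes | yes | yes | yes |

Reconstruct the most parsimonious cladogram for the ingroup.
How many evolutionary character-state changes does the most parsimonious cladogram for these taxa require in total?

Character polarity is set by the outgroup: the derived state is whichever differs from the outgroup's state, so for Char. 4, Char. 5 the derived state is 'no', and for the remaining characters it is 'yes'.
Only Dromoma and Zygina show the derived state 'yes' for Char. 1, supporting them as a clade.
Char. 2: derived state 'yes' in Dromoma, Euryura, and Zygina only — synapomorphy for {Dromoma, Euryura, Zygina}.
Char. 3 (derived state 'yes') is shared by all ingroup taxa — unites the whole ingroup.
Char. 4 (derived state 'no') is unique to Euryura (autapomorphy; uninformative for grouping).
Char. 5: derived state 'no' in Euryura only — an autapomorphy, so it tells us nothing about relationships among taxa.
Most parsimonious ingroup topology: (Platyinus,((Zygina,Dromoma),Euryura)).
Changes per character on this tree: Char. 1: 1; Char. 2: 1; Char. 3: 1; Char. 4: 1; Char. 5: 1.
Total = 5.

5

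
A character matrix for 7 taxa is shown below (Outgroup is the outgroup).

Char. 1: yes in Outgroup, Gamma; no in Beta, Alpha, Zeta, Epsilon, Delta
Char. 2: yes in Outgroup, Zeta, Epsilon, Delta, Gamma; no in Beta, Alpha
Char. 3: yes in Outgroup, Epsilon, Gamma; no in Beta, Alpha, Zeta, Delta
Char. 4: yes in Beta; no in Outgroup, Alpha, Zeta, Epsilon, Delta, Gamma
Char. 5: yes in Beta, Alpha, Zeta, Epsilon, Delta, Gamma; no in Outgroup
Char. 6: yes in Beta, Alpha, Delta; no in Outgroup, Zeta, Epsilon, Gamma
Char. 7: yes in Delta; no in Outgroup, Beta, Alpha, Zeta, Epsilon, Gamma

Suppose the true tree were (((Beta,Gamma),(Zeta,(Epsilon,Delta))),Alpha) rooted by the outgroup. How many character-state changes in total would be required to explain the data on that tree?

Map each character onto (((Beta,Gamma),(Zeta,(Epsilon,Delta))),Alpha) (rooted by Outgroup) and count the minimum state changes it requires (Fitch parsimony):
Char. 1: 2; Char. 2: 2; Char. 3: 3; Char. 4: 1; Char. 5: 1; Char. 6: 3; Char. 7: 1.
Total tree length = 13.

13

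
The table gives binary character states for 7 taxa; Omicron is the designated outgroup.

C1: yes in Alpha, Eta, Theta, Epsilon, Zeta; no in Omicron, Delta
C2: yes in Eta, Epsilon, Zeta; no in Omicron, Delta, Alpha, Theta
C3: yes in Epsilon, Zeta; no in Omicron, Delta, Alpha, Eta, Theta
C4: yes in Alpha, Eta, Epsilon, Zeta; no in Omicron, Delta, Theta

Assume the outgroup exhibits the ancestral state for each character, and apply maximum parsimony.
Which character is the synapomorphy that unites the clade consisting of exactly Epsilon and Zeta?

The outgroup has state 'no' for every character, so 'yes' is the derived state throughout.
C1: derived state 'yes' in Alpha, Epsilon, Eta, Theta, and Zeta only — synapomorphy for {Alpha, Epsilon, Eta, Theta, Zeta}.
C2: derived state 'yes' in Epsilon, Eta, and Zeta only — synapomorphy for {Epsilon, Eta, Zeta}.
C3 (derived state 'yes') is shared by Epsilon and Zeta — a synapomorphy uniting that clade.
Only Alpha, Epsilon, Eta, and Zeta show the derived state 'yes' for C4, supporting them as a clade.
Most parsimonious ingroup topology: (Delta,((Alpha,(Eta,(Epsilon,Zeta))),Theta)).
The clade {Epsilon, Zeta} is supported by C3: its derived state 'yes' occurs in exactly those taxa and in no other taxon (including the outgroup).

C3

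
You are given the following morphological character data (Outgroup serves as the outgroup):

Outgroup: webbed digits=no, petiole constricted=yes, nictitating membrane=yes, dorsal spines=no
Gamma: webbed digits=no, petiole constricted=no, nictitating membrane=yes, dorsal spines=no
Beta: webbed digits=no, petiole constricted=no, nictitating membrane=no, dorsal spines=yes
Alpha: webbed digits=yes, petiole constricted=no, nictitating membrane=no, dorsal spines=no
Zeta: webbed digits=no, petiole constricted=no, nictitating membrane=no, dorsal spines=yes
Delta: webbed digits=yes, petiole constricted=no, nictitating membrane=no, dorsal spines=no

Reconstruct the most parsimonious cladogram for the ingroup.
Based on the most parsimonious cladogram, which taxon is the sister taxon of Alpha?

Character polarity is set by the outgroup: the derived state is whichever differs from the outgroup's state, so for petiole constricted, nictitating membrane the derived state is 'no', and for the remaining characters it is 'yes'.
Only Alpha and Delta show the derived state 'yes' for webbed digits, supporting them as a clade.
petiole constricted (derived state 'no') is shared by all ingroup taxa — unites the whole ingroup.
nictitating membrane: derived state 'no' in Alpha, Beta, Delta, and Zeta only — synapomorphy for {Alpha, Beta, Delta, Zeta}.
dorsal spines: derived state 'yes' in Beta and Zeta only — synapomorphy for {Beta, Zeta}.
Most parsimonious ingroup topology: (Gamma,((Beta,Zeta),(Alpha,Delta))).
Alpha and Delta form a cherry on this tree, so they are sister taxa.

Delta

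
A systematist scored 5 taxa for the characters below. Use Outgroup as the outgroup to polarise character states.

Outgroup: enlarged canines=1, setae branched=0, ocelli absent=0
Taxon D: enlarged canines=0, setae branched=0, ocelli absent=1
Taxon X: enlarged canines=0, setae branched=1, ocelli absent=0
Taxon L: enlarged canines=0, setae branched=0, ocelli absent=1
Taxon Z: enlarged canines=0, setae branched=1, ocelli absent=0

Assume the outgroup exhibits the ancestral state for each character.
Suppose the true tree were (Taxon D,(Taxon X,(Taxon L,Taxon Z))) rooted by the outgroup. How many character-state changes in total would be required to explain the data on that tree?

Map each character onto (Taxon D,(Taxon X,(Taxon L,Taxon Z))) (rooted by Outgroup) and count the minimum state changes it requires (Fitch parsimony):
enlarged canines: 1; setae branched: 2; ocelli absent: 2.
Total tree length = 5.

5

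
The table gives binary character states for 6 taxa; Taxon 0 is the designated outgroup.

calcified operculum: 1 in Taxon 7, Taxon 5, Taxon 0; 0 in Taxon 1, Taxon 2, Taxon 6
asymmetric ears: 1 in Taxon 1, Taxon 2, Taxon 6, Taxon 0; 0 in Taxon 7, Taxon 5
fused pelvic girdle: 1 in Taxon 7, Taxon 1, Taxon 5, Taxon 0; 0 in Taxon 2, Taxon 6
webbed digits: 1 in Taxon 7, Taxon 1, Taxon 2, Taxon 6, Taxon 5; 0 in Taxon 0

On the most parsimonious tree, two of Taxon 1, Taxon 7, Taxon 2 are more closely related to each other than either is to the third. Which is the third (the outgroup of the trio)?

Character polarity is set by the outgroup: the derived state is whichever differs from the outgroup's state, so for calcified operculum, asymmetric ears, fused pelvic girdle the derived state is '0', and for the remaining characters it is '1'.
Only Taxon 1, Taxon 2, and Taxon 6 show the derived state '0' for calcified operculum, supporting them as a clade.
asymmetric ears (derived state '0') is shared by Taxon 5 and Taxon 7 — a synapomorphy uniting that clade.
Only Taxon 2 and Taxon 6 show the derived state '0' for fused pelvic girdle, supporting them as a clade.
webbed digits (derived state '1') is shared by all ingroup taxa — unites the whole ingroup.
Most parsimonious ingroup topology: ((Taxon 1,(Taxon 6,Taxon 2)),(Taxon 7,Taxon 5)).
Taxon 2 and Taxon 1 share a more recent common ancestor with each other than either does with Taxon 7, so Taxon 7 is the least closely related of the three.

Taxon 7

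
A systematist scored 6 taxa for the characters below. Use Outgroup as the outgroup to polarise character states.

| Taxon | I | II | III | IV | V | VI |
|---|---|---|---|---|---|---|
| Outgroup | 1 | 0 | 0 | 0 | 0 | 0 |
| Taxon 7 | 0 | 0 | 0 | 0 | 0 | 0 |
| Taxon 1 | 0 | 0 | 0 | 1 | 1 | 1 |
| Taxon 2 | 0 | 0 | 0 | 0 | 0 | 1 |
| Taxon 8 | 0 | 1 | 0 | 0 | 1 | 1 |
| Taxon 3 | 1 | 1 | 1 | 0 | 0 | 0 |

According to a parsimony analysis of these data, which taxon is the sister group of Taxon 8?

Character polarity is set by the outgroup: the derived state is whichever differs from the outgroup's state, so for I the derived state is '0', and for the remaining characters it is '1'.
Only Taxon 1, Taxon 2, Taxon 7, and Taxon 8 show the derived state '0' for I, supporting them as a clade.
II (state '1') occurs in Taxon 3 and Taxon 8 but conflicts with the nesting implied by the other characters — most parsimoniously interpreted as homoplasy.
III (derived state '1') is unique to Taxon 3 (autapomorphy; uninformative for grouping).
IV: derived state '1' in Taxon 1 only — an autapomorphy, so it tells us nothing about relationships among taxa.
V: derived state '1' in Taxon 1 and Taxon 8 only — synapomorphy for {Taxon 1, Taxon 8}.
Only Taxon 1, Taxon 2, and Taxon 8 show the derived state '1' for VI, supporting them as a clade.
Most parsimonious ingroup topology: ((Taxon 7,((Taxon 1,Taxon 8),Taxon 2)),Taxon 3).
Taxon 8 and Taxon 1 form a cherry on this tree, so they are sister taxa.

Taxon 1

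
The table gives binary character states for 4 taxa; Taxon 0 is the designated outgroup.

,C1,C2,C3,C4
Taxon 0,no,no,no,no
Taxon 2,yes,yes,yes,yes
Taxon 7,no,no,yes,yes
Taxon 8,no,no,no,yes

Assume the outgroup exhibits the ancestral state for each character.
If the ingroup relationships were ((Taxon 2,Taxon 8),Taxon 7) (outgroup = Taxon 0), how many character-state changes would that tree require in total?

5

Map each character onto ((Taxon 2,Taxon 8),Taxon 7) (rooted by Taxon 0) and count the minimum state changes it requires (Fitch parsimony):
C1: 1; C2: 1; C3: 2; C4: 1.
Total tree length = 5.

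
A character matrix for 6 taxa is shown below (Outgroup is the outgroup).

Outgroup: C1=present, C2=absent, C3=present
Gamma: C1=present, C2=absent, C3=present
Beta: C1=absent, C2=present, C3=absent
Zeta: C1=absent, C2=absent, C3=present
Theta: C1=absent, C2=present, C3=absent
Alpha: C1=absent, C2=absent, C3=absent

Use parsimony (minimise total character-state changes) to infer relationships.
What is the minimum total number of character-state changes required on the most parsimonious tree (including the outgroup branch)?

3

Character polarity is set by the outgroup: the derived state is whichever differs from the outgroup's state, so for C1, C3 the derived state is 'absent', and for the remaining characters it is 'present'.
Only Alpha, Beta, Theta, and Zeta show the derived state 'absent' for C1, supporting them as a clade.
C2 (derived state 'present') is shared by Beta and Theta — a synapomorphy uniting that clade.
C3: derived state 'absent' in Alpha, Beta, and Theta only — synapomorphy for {Alpha, Beta, Theta}.
Most parsimonious ingroup topology: (Gamma,(((Beta,Theta),Alpha),Zeta)).
Changes per character on this tree: C1: 1; C2: 1; C3: 1.
Total = 3.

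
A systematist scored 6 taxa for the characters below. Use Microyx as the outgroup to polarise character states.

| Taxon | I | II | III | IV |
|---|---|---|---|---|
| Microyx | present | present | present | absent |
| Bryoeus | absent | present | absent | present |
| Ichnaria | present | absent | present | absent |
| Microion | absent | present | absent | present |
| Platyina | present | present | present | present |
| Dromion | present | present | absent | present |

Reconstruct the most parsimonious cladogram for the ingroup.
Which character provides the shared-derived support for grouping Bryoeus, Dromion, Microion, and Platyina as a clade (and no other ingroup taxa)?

IV

Character polarity is set by the outgroup: the derived state is whichever differs from the outgroup's state, so for I, II, III the derived state is 'absent', and for the remaining characters it is 'present'.
I (derived state 'absent') is shared by Bryoeus and Microion — a synapomorphy uniting that clade.
II: derived state 'absent' in Ichnaria only — an autapomorphy, so it tells us nothing about relationships among taxa.
III (derived state 'absent') is shared by Bryoeus, Dromion, and Microion — a synapomorphy uniting that clade.
Only Bryoeus, Dromion, Microion, and Platyina show the derived state 'present' for IV, supporting them as a clade.
Most parsimonious ingroup topology: ((((Bryoeus,Microion),Dromion),Platyina),Ichnaria).
The clade {Bryoeus, Dromion, Microion, Platyina} is supported by IV: its derived state 'present' occurs in exactly those taxa and in no other taxon (including the outgroup).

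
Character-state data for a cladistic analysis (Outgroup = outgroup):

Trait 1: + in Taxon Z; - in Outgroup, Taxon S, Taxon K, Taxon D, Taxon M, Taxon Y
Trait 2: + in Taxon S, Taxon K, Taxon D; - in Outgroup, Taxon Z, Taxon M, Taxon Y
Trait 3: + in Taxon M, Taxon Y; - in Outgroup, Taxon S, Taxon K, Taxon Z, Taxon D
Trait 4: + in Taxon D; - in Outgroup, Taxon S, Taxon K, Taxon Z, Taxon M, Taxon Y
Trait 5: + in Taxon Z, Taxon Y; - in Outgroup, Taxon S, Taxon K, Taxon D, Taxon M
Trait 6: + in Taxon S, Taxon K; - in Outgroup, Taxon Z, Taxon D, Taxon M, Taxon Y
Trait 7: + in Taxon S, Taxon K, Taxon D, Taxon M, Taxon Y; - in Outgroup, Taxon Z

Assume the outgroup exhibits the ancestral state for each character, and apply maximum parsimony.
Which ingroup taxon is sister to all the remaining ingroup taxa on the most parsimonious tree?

Taxon Z

The outgroup has state '-' for every character, so '+' is the derived state throughout.
Trait 1 (derived state '+') is unique to Taxon Z (autapomorphy; uninformative for grouping).
Only Taxon D, Taxon K, and Taxon S show the derived state '+' for Trait 2, supporting them as a clade.
Only Taxon M and Taxon Y show the derived state '+' for Trait 3, supporting them as a clade.
Trait 4: derived state '+' in Taxon D only — an autapomorphy, so it tells us nothing about relationships among taxa.
Trait 5 (state '+') occurs in Taxon Y and Taxon Z but conflicts with the nesting implied by the other characters — most parsimoniously interpreted as homoplasy.
Trait 6: derived state '+' in Taxon K and Taxon S only — synapomorphy for {Taxon K, Taxon S}.
Trait 7: derived state '+' in Taxon D, Taxon K, Taxon M, Taxon S, and Taxon Y only — synapomorphy for {Taxon D, Taxon K, Taxon M, Taxon S, Taxon Y}.
Most parsimonious ingroup topology: ((((Taxon S,Taxon K),Taxon D),(Taxon M,Taxon Y)),Taxon Z).
Taxon Z is sister to the clade containing all other ingroup taxa, so it is the earliest-diverging (most basal) ingroup lineage.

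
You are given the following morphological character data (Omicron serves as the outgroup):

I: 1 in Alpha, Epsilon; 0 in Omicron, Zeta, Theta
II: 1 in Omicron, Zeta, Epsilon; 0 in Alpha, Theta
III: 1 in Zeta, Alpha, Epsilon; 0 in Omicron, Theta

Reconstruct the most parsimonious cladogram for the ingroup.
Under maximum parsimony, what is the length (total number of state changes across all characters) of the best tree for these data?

4

Character polarity is set by the outgroup: the derived state is whichever differs from the outgroup's state, so for II the derived state is '0', and for the remaining characters it is '1'.
I: derived state '1' in Alpha and Epsilon only — synapomorphy for {Alpha, Epsilon}.
II groups Alpha and Theta, which is incompatible with the clades supported by the remaining characters; treating it as convergent (homoplasy) costs fewer steps than any alternative tree.
Only Alpha, Epsilon, and Zeta show the derived state '1' for III, supporting them as a clade.
Most parsimonious ingroup topology: ((Zeta,(Alpha,Epsilon)),Theta).
Changes per character on this tree: I: 1; II: 2; III: 1.
Total = 4.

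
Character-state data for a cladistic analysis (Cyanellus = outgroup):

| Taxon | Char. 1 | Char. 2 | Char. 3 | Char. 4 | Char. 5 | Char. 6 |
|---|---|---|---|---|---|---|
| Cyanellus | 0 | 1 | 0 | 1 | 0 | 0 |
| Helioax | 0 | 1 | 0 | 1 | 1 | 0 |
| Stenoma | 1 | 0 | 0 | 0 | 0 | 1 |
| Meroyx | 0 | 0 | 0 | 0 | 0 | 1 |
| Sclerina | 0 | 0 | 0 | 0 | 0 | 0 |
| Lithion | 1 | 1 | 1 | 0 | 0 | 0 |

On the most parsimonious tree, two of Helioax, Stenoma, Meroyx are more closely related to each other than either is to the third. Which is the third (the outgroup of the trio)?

Helioax

Character polarity is set by the outgroup: the derived state is whichever differs from the outgroup's state, so for Char. 2, Char. 4 the derived state is '0', and for the remaining characters it is '1'.
Char. 1 groups Lithion and Stenoma, which is incompatible with the clades supported by the remaining characters; treating it as convergent (homoplasy) costs fewer steps than any alternative tree.
Char. 2 (derived state '0') is shared by Meroyx, Sclerina, and Stenoma — a synapomorphy uniting that clade.
Char. 3 (derived state '1') is unique to Lithion (autapomorphy; uninformative for grouping).
Only Lithion, Meroyx, Sclerina, and Stenoma show the derived state '0' for Char. 4, supporting them as a clade.
Char. 5: derived state '1' in Helioax only — an autapomorphy, so it tells us nothing about relationships among taxa.
Only Meroyx and Stenoma show the derived state '1' for Char. 6, supporting them as a clade.
Most parsimonious ingroup topology: (Helioax,(((Stenoma,Meroyx),Sclerina),Lithion)).
Stenoma and Meroyx share a more recent common ancestor with each other than either does with Helioax, so Helioax is the least closely related of the three.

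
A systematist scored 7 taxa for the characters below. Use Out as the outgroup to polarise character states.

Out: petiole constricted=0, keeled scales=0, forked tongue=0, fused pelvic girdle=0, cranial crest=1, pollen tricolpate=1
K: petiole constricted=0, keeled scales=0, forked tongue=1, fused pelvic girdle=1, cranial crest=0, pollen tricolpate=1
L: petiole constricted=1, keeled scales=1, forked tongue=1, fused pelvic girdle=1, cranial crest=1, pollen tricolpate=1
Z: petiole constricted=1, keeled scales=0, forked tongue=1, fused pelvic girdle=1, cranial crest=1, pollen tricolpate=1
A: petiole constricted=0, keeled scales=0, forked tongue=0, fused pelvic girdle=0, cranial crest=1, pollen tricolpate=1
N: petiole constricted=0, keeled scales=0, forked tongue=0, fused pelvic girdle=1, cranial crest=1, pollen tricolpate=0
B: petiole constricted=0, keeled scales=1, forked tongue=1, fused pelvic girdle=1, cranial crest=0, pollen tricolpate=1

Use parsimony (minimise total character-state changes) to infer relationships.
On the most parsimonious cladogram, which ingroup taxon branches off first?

A

Character polarity is set by the outgroup: the derived state is whichever differs from the outgroup's state, so for cranial crest, pollen tricolpate the derived state is '0', and for the remaining characters it is '1'.
petiole constricted: derived state '1' in L and Z only — synapomorphy for {L, Z}.
keeled scales groups B and L, which is incompatible with the clades supported by the remaining characters; treating it as convergent (homoplasy) costs fewer steps than any alternative tree.
Only B, K, L, and Z show the derived state '1' for forked tongue, supporting them as a clade.
Only B, K, L, N, and Z show the derived state '1' for fused pelvic girdle, supporting them as a clade.
cranial crest (derived state '0') is shared by B and K — a synapomorphy uniting that clade.
pollen tricolpate: derived state '0' in N only — an autapomorphy, so it tells us nothing about relationships among taxa.
Most parsimonious ingroup topology: ((((K,B),(L,Z)),N),A).
A is sister to the clade containing all other ingroup taxa, so it is the earliest-diverging (most basal) ingroup lineage.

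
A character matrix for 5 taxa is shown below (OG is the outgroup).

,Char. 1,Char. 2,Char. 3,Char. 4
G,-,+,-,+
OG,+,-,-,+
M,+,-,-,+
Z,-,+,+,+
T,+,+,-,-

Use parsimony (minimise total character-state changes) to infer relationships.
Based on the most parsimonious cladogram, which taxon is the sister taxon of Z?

G

Character polarity is set by the outgroup: the derived state is whichever differs from the outgroup's state, so for Char. 1, Char. 4 the derived state is '-', and for the remaining characters it is '+'.
Char. 1: derived state '-' in G and Z only — synapomorphy for {G, Z}.
Char. 2: derived state '+' in G, T, and Z only — synapomorphy for {G, T, Z}.
Char. 3 (derived state '+') is unique to Z (autapomorphy; uninformative for grouping).
Char. 4 (derived state '-') is unique to T (autapomorphy; uninformative for grouping).
Most parsimonious ingroup topology: (((Z,G),T),M).
Z and G form a cherry on this tree, so they are sister taxa.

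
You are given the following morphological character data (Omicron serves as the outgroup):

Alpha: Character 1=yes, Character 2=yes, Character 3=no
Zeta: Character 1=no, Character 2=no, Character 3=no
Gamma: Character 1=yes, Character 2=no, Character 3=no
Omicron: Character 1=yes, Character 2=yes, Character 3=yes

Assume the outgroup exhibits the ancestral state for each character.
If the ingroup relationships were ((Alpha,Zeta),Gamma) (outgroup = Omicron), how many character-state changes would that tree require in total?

4

Map each character onto ((Alpha,Zeta),Gamma) (rooted by Omicron) and count the minimum state changes it requires (Fitch parsimony):
Character 1: 1; Character 2: 2; Character 3: 1.
Total tree length = 4.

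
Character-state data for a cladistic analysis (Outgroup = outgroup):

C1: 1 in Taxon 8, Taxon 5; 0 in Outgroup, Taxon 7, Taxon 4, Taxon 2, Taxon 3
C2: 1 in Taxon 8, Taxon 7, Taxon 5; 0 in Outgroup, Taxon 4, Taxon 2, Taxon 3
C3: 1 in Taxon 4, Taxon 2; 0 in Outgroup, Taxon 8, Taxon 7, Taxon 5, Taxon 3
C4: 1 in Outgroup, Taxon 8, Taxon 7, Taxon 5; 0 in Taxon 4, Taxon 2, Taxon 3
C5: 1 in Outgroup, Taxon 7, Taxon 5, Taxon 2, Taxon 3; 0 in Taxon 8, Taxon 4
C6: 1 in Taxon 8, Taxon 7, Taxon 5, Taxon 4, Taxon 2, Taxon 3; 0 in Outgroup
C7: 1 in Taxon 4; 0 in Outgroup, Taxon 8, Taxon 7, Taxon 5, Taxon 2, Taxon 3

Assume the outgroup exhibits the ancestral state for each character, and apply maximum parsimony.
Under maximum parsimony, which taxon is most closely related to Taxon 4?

Taxon 2

Character polarity is set by the outgroup: the derived state is whichever differs from the outgroup's state, so for C4, C5 the derived state is '0', and for the remaining characters it is '1'.
Only Taxon 5 and Taxon 8 show the derived state '1' for C1, supporting them as a clade.
C2: derived state '1' in Taxon 5, Taxon 7, and Taxon 8 only — synapomorphy for {Taxon 5, Taxon 7, Taxon 8}.
Only Taxon 2 and Taxon 4 show the derived state '1' for C3, supporting them as a clade.
C4: derived state '0' in Taxon 2, Taxon 3, and Taxon 4 only — synapomorphy for {Taxon 2, Taxon 3, Taxon 4}.
C5 groups Taxon 4 and Taxon 8, which is incompatible with the clades supported by the remaining characters; treating it as convergent (homoplasy) costs fewer steps than any alternative tree.
All ingroup taxa share the derived state '1' for C6; it defines the ingroup but does not resolve relationships within it.
C7 (derived state '1') is unique to Taxon 4 (autapomorphy; uninformative for grouping).
Most parsimonious ingroup topology: (((Taxon 8,Taxon 5),Taxon 7),((Taxon 4,Taxon 2),Taxon 3)).
Taxon 4 and Taxon 2 form a cherry on this tree, so they are sister taxa.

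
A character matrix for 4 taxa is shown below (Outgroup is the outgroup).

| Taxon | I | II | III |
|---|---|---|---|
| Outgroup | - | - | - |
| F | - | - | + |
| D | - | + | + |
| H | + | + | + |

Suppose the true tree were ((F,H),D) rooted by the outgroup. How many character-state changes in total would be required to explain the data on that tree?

Map each character onto ((F,H),D) (rooted by Outgroup) and count the minimum state changes it requires (Fitch parsimony):
I: 1; II: 2; III: 1.
Total tree length = 4.

4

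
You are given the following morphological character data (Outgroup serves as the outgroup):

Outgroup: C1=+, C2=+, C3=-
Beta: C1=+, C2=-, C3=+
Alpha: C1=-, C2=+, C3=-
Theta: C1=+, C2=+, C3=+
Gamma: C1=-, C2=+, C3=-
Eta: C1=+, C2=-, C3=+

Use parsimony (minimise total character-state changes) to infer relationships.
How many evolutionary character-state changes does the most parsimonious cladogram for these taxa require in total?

3

Character polarity is set by the outgroup: the derived state is whichever differs from the outgroup's state, so for C1, C2 the derived state is '-', and for the remaining characters it is '+'.
C1 (derived state '-') is shared by Alpha and Gamma — a synapomorphy uniting that clade.
C2: derived state '-' in Beta and Eta only — synapomorphy for {Beta, Eta}.
C3 (derived state '+') is shared by Beta, Eta, and Theta — a synapomorphy uniting that clade.
Most parsimonious ingroup topology: (((Beta,Eta),Theta),(Alpha,Gamma)).
Changes per character on this tree: C1: 1; C2: 1; C3: 1.
Total = 3.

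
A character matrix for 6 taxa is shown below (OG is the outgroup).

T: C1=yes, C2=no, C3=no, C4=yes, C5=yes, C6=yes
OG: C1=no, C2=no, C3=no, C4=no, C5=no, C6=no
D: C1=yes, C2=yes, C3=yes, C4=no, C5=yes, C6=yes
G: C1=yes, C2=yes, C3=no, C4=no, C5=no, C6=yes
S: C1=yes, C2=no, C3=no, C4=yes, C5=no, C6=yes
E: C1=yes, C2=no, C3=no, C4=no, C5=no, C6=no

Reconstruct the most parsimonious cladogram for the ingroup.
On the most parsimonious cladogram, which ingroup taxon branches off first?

E

The outgroup has state 'no' for every character, so 'yes' is the derived state throughout.
C1 (derived state 'yes') is shared by all ingroup taxa — unites the whole ingroup.
C2 (derived state 'yes') is shared by D and G — a synapomorphy uniting that clade.
C3 (derived state 'yes') is unique to D (autapomorphy; uninformative for grouping).
Only S and T show the derived state 'yes' for C4, supporting them as a clade.
C5 groups D and T, which is incompatible with the clades supported by the remaining characters; treating it as convergent (homoplasy) costs fewer steps than any alternative tree.
C6: derived state 'yes' in D, G, S, and T only — synapomorphy for {D, G, S, T}.
Most parsimonious ingroup topology: (((S,T),(G,D)),E).
E is sister to the clade containing all other ingroup taxa, so it is the earliest-diverging (most basal) ingroup lineage.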